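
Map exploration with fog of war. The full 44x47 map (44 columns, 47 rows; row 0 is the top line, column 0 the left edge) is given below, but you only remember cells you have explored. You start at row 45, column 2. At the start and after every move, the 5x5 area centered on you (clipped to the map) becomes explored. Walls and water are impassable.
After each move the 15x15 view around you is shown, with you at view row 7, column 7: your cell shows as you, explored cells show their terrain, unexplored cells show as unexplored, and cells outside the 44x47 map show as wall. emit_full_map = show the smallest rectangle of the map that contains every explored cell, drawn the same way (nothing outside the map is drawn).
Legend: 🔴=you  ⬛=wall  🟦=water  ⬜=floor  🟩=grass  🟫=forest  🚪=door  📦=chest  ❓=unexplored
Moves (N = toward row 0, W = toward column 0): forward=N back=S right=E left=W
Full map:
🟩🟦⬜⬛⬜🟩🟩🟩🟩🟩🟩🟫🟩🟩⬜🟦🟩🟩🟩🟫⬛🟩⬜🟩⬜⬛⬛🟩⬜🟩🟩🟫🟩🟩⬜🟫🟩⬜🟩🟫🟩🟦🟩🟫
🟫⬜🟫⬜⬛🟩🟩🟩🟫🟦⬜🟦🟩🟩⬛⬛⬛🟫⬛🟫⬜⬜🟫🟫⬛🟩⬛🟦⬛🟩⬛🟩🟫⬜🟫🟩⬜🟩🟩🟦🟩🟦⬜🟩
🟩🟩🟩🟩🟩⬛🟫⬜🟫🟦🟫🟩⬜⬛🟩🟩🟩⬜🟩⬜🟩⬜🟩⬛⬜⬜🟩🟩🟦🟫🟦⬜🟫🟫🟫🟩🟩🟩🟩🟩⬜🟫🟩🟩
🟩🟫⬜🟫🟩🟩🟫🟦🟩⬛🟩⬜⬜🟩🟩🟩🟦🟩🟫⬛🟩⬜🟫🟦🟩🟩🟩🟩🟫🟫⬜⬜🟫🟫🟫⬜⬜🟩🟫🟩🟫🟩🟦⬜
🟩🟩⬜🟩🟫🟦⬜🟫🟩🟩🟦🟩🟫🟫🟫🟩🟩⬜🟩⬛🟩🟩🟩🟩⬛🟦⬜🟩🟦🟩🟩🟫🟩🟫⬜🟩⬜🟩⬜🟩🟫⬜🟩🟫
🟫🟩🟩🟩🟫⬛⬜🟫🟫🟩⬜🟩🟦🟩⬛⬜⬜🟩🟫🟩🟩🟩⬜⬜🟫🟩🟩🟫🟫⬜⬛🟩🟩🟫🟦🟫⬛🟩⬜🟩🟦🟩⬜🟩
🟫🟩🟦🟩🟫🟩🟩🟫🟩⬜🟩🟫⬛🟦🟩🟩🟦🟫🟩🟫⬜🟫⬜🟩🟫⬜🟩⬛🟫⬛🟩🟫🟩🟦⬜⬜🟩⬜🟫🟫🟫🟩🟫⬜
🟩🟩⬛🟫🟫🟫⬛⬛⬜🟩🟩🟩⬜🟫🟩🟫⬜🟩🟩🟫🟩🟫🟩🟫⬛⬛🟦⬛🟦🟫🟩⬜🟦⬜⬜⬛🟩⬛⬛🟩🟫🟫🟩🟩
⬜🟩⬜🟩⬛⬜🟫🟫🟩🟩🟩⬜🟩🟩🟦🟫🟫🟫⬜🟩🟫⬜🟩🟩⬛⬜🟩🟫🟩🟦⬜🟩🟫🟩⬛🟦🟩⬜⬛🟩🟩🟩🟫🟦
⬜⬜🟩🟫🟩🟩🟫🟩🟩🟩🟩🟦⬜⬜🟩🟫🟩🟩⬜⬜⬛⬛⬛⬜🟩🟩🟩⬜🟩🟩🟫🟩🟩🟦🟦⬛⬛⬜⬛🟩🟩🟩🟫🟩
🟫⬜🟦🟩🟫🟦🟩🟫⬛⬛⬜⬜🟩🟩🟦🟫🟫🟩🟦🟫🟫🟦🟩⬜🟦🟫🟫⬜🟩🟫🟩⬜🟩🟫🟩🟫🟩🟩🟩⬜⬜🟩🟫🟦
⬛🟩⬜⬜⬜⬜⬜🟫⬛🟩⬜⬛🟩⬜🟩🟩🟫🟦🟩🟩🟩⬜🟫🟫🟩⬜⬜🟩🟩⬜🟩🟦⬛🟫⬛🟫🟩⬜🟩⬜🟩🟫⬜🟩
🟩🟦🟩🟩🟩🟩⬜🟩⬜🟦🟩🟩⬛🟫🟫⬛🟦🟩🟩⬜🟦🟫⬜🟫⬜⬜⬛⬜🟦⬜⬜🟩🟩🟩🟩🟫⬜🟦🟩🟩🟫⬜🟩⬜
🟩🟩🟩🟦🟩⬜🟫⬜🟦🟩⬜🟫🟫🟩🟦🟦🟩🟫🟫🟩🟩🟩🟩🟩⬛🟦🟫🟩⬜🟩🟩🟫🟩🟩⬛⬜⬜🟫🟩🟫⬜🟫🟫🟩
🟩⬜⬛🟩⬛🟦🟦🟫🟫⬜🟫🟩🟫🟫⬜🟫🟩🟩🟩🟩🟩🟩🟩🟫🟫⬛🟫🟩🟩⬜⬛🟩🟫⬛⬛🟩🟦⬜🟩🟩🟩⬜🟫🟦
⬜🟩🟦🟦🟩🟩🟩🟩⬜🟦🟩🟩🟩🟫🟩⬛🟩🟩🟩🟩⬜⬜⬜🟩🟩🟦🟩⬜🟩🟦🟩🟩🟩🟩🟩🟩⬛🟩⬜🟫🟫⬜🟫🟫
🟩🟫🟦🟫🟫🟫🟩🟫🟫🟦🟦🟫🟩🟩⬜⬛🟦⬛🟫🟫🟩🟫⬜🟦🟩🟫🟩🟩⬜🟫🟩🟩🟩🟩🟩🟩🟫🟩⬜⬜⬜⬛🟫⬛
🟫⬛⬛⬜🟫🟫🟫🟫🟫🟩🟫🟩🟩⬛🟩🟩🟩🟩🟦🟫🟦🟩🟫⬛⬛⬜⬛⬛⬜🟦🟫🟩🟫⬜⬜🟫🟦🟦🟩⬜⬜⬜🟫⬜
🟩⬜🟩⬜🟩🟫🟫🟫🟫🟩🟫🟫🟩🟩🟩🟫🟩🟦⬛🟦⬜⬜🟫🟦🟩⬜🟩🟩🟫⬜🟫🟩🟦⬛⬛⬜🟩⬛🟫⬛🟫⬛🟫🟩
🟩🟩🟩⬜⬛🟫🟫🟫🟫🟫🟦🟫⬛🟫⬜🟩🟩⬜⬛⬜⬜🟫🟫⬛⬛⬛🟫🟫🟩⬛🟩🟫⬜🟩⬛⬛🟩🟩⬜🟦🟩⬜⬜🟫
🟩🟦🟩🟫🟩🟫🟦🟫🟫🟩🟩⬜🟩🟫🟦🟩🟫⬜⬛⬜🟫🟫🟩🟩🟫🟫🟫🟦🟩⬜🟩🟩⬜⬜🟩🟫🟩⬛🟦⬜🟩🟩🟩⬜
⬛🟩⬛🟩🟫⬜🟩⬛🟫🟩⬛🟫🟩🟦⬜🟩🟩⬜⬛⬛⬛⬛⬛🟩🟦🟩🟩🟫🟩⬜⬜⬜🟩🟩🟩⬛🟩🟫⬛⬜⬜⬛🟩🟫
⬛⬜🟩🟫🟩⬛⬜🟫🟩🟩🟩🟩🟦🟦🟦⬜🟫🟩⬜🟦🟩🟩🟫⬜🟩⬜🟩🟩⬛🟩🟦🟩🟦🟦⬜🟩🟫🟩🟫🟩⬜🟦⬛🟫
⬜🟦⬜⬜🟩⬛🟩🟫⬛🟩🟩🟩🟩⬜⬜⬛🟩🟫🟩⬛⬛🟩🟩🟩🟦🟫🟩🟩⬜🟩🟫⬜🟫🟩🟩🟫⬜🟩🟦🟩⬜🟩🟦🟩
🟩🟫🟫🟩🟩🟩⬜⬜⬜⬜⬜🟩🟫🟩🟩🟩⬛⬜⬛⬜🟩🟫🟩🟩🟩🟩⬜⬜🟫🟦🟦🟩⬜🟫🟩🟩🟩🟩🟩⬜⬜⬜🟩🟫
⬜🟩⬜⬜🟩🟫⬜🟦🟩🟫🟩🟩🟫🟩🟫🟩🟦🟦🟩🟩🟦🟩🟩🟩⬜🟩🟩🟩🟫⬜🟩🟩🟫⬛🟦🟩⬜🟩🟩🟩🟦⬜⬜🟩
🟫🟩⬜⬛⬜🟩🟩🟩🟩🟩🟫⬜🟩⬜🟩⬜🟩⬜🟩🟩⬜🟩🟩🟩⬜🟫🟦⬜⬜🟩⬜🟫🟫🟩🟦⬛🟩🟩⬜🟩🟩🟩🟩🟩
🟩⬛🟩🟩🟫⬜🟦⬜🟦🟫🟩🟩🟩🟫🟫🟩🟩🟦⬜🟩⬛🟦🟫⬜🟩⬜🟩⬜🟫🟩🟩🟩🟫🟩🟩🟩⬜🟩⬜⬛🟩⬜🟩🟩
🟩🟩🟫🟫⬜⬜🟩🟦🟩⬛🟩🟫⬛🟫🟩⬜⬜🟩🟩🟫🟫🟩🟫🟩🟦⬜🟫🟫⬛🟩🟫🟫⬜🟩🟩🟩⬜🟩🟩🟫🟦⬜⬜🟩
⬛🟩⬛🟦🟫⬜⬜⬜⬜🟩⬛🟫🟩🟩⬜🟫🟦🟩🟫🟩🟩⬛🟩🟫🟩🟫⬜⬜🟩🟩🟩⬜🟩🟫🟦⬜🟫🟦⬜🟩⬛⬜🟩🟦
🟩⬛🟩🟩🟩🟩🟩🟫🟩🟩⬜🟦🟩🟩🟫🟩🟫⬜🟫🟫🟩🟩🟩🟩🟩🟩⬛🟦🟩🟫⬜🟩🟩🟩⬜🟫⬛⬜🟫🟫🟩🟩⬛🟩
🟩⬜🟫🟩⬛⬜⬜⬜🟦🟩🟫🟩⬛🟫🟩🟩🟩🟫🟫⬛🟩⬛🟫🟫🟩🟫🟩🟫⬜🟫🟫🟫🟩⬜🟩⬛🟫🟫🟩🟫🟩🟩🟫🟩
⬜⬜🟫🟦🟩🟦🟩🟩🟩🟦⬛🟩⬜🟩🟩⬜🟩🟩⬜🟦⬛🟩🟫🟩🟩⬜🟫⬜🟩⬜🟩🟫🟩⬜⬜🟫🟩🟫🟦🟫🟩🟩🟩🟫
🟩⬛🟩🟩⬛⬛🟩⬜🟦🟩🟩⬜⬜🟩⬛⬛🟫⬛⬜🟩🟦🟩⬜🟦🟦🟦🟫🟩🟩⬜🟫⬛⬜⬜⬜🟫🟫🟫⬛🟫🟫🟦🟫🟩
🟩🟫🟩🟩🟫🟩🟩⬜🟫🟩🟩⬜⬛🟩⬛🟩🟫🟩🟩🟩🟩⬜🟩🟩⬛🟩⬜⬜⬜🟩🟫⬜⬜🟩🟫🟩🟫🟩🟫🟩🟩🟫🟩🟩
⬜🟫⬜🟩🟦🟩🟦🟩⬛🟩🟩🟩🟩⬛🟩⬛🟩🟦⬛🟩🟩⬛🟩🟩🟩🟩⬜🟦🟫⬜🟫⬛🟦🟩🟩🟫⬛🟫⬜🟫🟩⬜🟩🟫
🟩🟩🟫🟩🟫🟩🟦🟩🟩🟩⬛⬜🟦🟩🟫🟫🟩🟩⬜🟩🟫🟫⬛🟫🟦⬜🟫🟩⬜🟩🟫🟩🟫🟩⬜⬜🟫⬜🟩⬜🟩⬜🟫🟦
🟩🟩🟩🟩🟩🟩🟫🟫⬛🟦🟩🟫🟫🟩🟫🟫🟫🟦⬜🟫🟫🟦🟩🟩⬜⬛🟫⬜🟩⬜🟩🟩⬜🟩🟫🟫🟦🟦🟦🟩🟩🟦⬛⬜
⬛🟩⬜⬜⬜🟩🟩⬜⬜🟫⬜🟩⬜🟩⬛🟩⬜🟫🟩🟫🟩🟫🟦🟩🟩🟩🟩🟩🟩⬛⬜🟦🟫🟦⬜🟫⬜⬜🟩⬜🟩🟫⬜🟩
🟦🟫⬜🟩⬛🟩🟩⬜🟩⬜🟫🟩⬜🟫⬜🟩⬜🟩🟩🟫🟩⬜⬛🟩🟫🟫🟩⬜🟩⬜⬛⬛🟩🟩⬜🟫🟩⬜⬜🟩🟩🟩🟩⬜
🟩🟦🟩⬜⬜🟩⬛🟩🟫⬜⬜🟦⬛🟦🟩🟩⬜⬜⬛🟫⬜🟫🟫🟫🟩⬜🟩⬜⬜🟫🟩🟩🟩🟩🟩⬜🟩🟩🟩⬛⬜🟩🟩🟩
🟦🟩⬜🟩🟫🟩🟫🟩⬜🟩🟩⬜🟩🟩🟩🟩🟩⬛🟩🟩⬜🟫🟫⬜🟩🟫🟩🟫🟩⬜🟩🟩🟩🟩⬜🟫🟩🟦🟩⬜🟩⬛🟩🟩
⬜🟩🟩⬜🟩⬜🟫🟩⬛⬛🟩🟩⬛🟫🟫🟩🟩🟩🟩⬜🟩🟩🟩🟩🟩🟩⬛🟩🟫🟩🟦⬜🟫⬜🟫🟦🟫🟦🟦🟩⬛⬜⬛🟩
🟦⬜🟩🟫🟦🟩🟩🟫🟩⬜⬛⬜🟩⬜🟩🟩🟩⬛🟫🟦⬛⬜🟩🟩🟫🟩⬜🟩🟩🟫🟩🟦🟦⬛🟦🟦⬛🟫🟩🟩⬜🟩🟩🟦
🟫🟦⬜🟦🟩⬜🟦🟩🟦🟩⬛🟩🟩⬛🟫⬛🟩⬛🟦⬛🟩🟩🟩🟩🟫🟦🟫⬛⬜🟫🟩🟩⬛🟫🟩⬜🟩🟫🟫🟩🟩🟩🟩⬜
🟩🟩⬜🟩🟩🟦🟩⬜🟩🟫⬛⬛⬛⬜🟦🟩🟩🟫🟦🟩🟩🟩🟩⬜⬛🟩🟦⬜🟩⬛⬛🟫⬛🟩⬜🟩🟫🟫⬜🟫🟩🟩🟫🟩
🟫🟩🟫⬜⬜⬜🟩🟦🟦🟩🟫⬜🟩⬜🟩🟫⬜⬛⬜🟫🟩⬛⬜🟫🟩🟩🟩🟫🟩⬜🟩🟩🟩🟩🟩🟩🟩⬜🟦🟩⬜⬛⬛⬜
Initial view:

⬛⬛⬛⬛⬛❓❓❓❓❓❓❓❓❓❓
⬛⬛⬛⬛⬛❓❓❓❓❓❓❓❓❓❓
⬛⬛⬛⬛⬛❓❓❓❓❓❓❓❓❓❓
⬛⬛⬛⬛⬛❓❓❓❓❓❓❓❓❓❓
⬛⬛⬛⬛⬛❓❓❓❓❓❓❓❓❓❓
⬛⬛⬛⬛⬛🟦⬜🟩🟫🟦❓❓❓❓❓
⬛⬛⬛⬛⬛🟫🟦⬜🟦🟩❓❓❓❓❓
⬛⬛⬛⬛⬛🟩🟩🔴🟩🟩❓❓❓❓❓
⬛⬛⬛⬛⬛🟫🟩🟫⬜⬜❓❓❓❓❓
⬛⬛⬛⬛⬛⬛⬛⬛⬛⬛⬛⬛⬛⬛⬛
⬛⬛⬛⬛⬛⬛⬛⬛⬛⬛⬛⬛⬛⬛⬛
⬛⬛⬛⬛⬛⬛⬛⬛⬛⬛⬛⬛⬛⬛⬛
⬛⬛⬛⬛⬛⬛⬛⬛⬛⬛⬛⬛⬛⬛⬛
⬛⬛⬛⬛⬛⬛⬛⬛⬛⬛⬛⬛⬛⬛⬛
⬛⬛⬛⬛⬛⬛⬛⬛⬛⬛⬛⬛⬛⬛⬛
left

⬛⬛⬛⬛⬛⬛❓❓❓❓❓❓❓❓❓
⬛⬛⬛⬛⬛⬛❓❓❓❓❓❓❓❓❓
⬛⬛⬛⬛⬛⬛❓❓❓❓❓❓❓❓❓
⬛⬛⬛⬛⬛⬛❓❓❓❓❓❓❓❓❓
⬛⬛⬛⬛⬛⬛❓❓❓❓❓❓❓❓❓
⬛⬛⬛⬛⬛⬛🟦⬜🟩🟫🟦❓❓❓❓
⬛⬛⬛⬛⬛⬛🟫🟦⬜🟦🟩❓❓❓❓
⬛⬛⬛⬛⬛⬛🟩🔴⬜🟩🟩❓❓❓❓
⬛⬛⬛⬛⬛⬛🟫🟩🟫⬜⬜❓❓❓❓
⬛⬛⬛⬛⬛⬛⬛⬛⬛⬛⬛⬛⬛⬛⬛
⬛⬛⬛⬛⬛⬛⬛⬛⬛⬛⬛⬛⬛⬛⬛
⬛⬛⬛⬛⬛⬛⬛⬛⬛⬛⬛⬛⬛⬛⬛
⬛⬛⬛⬛⬛⬛⬛⬛⬛⬛⬛⬛⬛⬛⬛
⬛⬛⬛⬛⬛⬛⬛⬛⬛⬛⬛⬛⬛⬛⬛
⬛⬛⬛⬛⬛⬛⬛⬛⬛⬛⬛⬛⬛⬛⬛

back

⬛⬛⬛⬛⬛⬛❓❓❓❓❓❓❓❓❓
⬛⬛⬛⬛⬛⬛❓❓❓❓❓❓❓❓❓
⬛⬛⬛⬛⬛⬛❓❓❓❓❓❓❓❓❓
⬛⬛⬛⬛⬛⬛❓❓❓❓❓❓❓❓❓
⬛⬛⬛⬛⬛⬛🟦⬜🟩🟫🟦❓❓❓❓
⬛⬛⬛⬛⬛⬛🟫🟦⬜🟦🟩❓❓❓❓
⬛⬛⬛⬛⬛⬛🟩🟩⬜🟩🟩❓❓❓❓
⬛⬛⬛⬛⬛⬛🟫🔴🟫⬜⬜❓❓❓❓
⬛⬛⬛⬛⬛⬛⬛⬛⬛⬛⬛⬛⬛⬛⬛
⬛⬛⬛⬛⬛⬛⬛⬛⬛⬛⬛⬛⬛⬛⬛
⬛⬛⬛⬛⬛⬛⬛⬛⬛⬛⬛⬛⬛⬛⬛
⬛⬛⬛⬛⬛⬛⬛⬛⬛⬛⬛⬛⬛⬛⬛
⬛⬛⬛⬛⬛⬛⬛⬛⬛⬛⬛⬛⬛⬛⬛
⬛⬛⬛⬛⬛⬛⬛⬛⬛⬛⬛⬛⬛⬛⬛
⬛⬛⬛⬛⬛⬛⬛⬛⬛⬛⬛⬛⬛⬛⬛

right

⬛⬛⬛⬛⬛❓❓❓❓❓❓❓❓❓❓
⬛⬛⬛⬛⬛❓❓❓❓❓❓❓❓❓❓
⬛⬛⬛⬛⬛❓❓❓❓❓❓❓❓❓❓
⬛⬛⬛⬛⬛❓❓❓❓❓❓❓❓❓❓
⬛⬛⬛⬛⬛🟦⬜🟩🟫🟦❓❓❓❓❓
⬛⬛⬛⬛⬛🟫🟦⬜🟦🟩❓❓❓❓❓
⬛⬛⬛⬛⬛🟩🟩⬜🟩🟩❓❓❓❓❓
⬛⬛⬛⬛⬛🟫🟩🔴⬜⬜❓❓❓❓❓
⬛⬛⬛⬛⬛⬛⬛⬛⬛⬛⬛⬛⬛⬛⬛
⬛⬛⬛⬛⬛⬛⬛⬛⬛⬛⬛⬛⬛⬛⬛
⬛⬛⬛⬛⬛⬛⬛⬛⬛⬛⬛⬛⬛⬛⬛
⬛⬛⬛⬛⬛⬛⬛⬛⬛⬛⬛⬛⬛⬛⬛
⬛⬛⬛⬛⬛⬛⬛⬛⬛⬛⬛⬛⬛⬛⬛
⬛⬛⬛⬛⬛⬛⬛⬛⬛⬛⬛⬛⬛⬛⬛
⬛⬛⬛⬛⬛⬛⬛⬛⬛⬛⬛⬛⬛⬛⬛

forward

⬛⬛⬛⬛⬛❓❓❓❓❓❓❓❓❓❓
⬛⬛⬛⬛⬛❓❓❓❓❓❓❓❓❓❓
⬛⬛⬛⬛⬛❓❓❓❓❓❓❓❓❓❓
⬛⬛⬛⬛⬛❓❓❓❓❓❓❓❓❓❓
⬛⬛⬛⬛⬛❓❓❓❓❓❓❓❓❓❓
⬛⬛⬛⬛⬛🟦⬜🟩🟫🟦❓❓❓❓❓
⬛⬛⬛⬛⬛🟫🟦⬜🟦🟩❓❓❓❓❓
⬛⬛⬛⬛⬛🟩🟩🔴🟩🟩❓❓❓❓❓
⬛⬛⬛⬛⬛🟫🟩🟫⬜⬜❓❓❓❓❓
⬛⬛⬛⬛⬛⬛⬛⬛⬛⬛⬛⬛⬛⬛⬛
⬛⬛⬛⬛⬛⬛⬛⬛⬛⬛⬛⬛⬛⬛⬛
⬛⬛⬛⬛⬛⬛⬛⬛⬛⬛⬛⬛⬛⬛⬛
⬛⬛⬛⬛⬛⬛⬛⬛⬛⬛⬛⬛⬛⬛⬛
⬛⬛⬛⬛⬛⬛⬛⬛⬛⬛⬛⬛⬛⬛⬛
⬛⬛⬛⬛⬛⬛⬛⬛⬛⬛⬛⬛⬛⬛⬛

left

⬛⬛⬛⬛⬛⬛❓❓❓❓❓❓❓❓❓
⬛⬛⬛⬛⬛⬛❓❓❓❓❓❓❓❓❓
⬛⬛⬛⬛⬛⬛❓❓❓❓❓❓❓❓❓
⬛⬛⬛⬛⬛⬛❓❓❓❓❓❓❓❓❓
⬛⬛⬛⬛⬛⬛❓❓❓❓❓❓❓❓❓
⬛⬛⬛⬛⬛⬛🟦⬜🟩🟫🟦❓❓❓❓
⬛⬛⬛⬛⬛⬛🟫🟦⬜🟦🟩❓❓❓❓
⬛⬛⬛⬛⬛⬛🟩🔴⬜🟩🟩❓❓❓❓
⬛⬛⬛⬛⬛⬛🟫🟩🟫⬜⬜❓❓❓❓
⬛⬛⬛⬛⬛⬛⬛⬛⬛⬛⬛⬛⬛⬛⬛
⬛⬛⬛⬛⬛⬛⬛⬛⬛⬛⬛⬛⬛⬛⬛
⬛⬛⬛⬛⬛⬛⬛⬛⬛⬛⬛⬛⬛⬛⬛
⬛⬛⬛⬛⬛⬛⬛⬛⬛⬛⬛⬛⬛⬛⬛
⬛⬛⬛⬛⬛⬛⬛⬛⬛⬛⬛⬛⬛⬛⬛
⬛⬛⬛⬛⬛⬛⬛⬛⬛⬛⬛⬛⬛⬛⬛

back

⬛⬛⬛⬛⬛⬛❓❓❓❓❓❓❓❓❓
⬛⬛⬛⬛⬛⬛❓❓❓❓❓❓❓❓❓
⬛⬛⬛⬛⬛⬛❓❓❓❓❓❓❓❓❓
⬛⬛⬛⬛⬛⬛❓❓❓❓❓❓❓❓❓
⬛⬛⬛⬛⬛⬛🟦⬜🟩🟫🟦❓❓❓❓
⬛⬛⬛⬛⬛⬛🟫🟦⬜🟦🟩❓❓❓❓
⬛⬛⬛⬛⬛⬛🟩🟩⬜🟩🟩❓❓❓❓
⬛⬛⬛⬛⬛⬛🟫🔴🟫⬜⬜❓❓❓❓
⬛⬛⬛⬛⬛⬛⬛⬛⬛⬛⬛⬛⬛⬛⬛
⬛⬛⬛⬛⬛⬛⬛⬛⬛⬛⬛⬛⬛⬛⬛
⬛⬛⬛⬛⬛⬛⬛⬛⬛⬛⬛⬛⬛⬛⬛
⬛⬛⬛⬛⬛⬛⬛⬛⬛⬛⬛⬛⬛⬛⬛
⬛⬛⬛⬛⬛⬛⬛⬛⬛⬛⬛⬛⬛⬛⬛
⬛⬛⬛⬛⬛⬛⬛⬛⬛⬛⬛⬛⬛⬛⬛
⬛⬛⬛⬛⬛⬛⬛⬛⬛⬛⬛⬛⬛⬛⬛

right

⬛⬛⬛⬛⬛❓❓❓❓❓❓❓❓❓❓
⬛⬛⬛⬛⬛❓❓❓❓❓❓❓❓❓❓
⬛⬛⬛⬛⬛❓❓❓❓❓❓❓❓❓❓
⬛⬛⬛⬛⬛❓❓❓❓❓❓❓❓❓❓
⬛⬛⬛⬛⬛🟦⬜🟩🟫🟦❓❓❓❓❓
⬛⬛⬛⬛⬛🟫🟦⬜🟦🟩❓❓❓❓❓
⬛⬛⬛⬛⬛🟩🟩⬜🟩🟩❓❓❓❓❓
⬛⬛⬛⬛⬛🟫🟩🔴⬜⬜❓❓❓❓❓
⬛⬛⬛⬛⬛⬛⬛⬛⬛⬛⬛⬛⬛⬛⬛
⬛⬛⬛⬛⬛⬛⬛⬛⬛⬛⬛⬛⬛⬛⬛
⬛⬛⬛⬛⬛⬛⬛⬛⬛⬛⬛⬛⬛⬛⬛
⬛⬛⬛⬛⬛⬛⬛⬛⬛⬛⬛⬛⬛⬛⬛
⬛⬛⬛⬛⬛⬛⬛⬛⬛⬛⬛⬛⬛⬛⬛
⬛⬛⬛⬛⬛⬛⬛⬛⬛⬛⬛⬛⬛⬛⬛
⬛⬛⬛⬛⬛⬛⬛⬛⬛⬛⬛⬛⬛⬛⬛

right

⬛⬛⬛⬛❓❓❓❓❓❓❓❓❓❓❓
⬛⬛⬛⬛❓❓❓❓❓❓❓❓❓❓❓
⬛⬛⬛⬛❓❓❓❓❓❓❓❓❓❓❓
⬛⬛⬛⬛❓❓❓❓❓❓❓❓❓❓❓
⬛⬛⬛⬛🟦⬜🟩🟫🟦❓❓❓❓❓❓
⬛⬛⬛⬛🟫🟦⬜🟦🟩⬜❓❓❓❓❓
⬛⬛⬛⬛🟩🟩⬜🟩🟩🟦❓❓❓❓❓
⬛⬛⬛⬛🟫🟩🟫🔴⬜⬜❓❓❓❓❓
⬛⬛⬛⬛⬛⬛⬛⬛⬛⬛⬛⬛⬛⬛⬛
⬛⬛⬛⬛⬛⬛⬛⬛⬛⬛⬛⬛⬛⬛⬛
⬛⬛⬛⬛⬛⬛⬛⬛⬛⬛⬛⬛⬛⬛⬛
⬛⬛⬛⬛⬛⬛⬛⬛⬛⬛⬛⬛⬛⬛⬛
⬛⬛⬛⬛⬛⬛⬛⬛⬛⬛⬛⬛⬛⬛⬛
⬛⬛⬛⬛⬛⬛⬛⬛⬛⬛⬛⬛⬛⬛⬛
⬛⬛⬛⬛⬛⬛⬛⬛⬛⬛⬛⬛⬛⬛⬛

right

⬛⬛⬛❓❓❓❓❓❓❓❓❓❓❓❓
⬛⬛⬛❓❓❓❓❓❓❓❓❓❓❓❓
⬛⬛⬛❓❓❓❓❓❓❓❓❓❓❓❓
⬛⬛⬛❓❓❓❓❓❓❓❓❓❓❓❓
⬛⬛⬛🟦⬜🟩🟫🟦❓❓❓❓❓❓❓
⬛⬛⬛🟫🟦⬜🟦🟩⬜🟦❓❓❓❓❓
⬛⬛⬛🟩🟩⬜🟩🟩🟦🟩❓❓❓❓❓
⬛⬛⬛🟫🟩🟫⬜🔴⬜🟩❓❓❓❓❓
⬛⬛⬛⬛⬛⬛⬛⬛⬛⬛⬛⬛⬛⬛⬛
⬛⬛⬛⬛⬛⬛⬛⬛⬛⬛⬛⬛⬛⬛⬛
⬛⬛⬛⬛⬛⬛⬛⬛⬛⬛⬛⬛⬛⬛⬛
⬛⬛⬛⬛⬛⬛⬛⬛⬛⬛⬛⬛⬛⬛⬛
⬛⬛⬛⬛⬛⬛⬛⬛⬛⬛⬛⬛⬛⬛⬛
⬛⬛⬛⬛⬛⬛⬛⬛⬛⬛⬛⬛⬛⬛⬛
⬛⬛⬛⬛⬛⬛⬛⬛⬛⬛⬛⬛⬛⬛⬛

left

⬛⬛⬛⬛❓❓❓❓❓❓❓❓❓❓❓
⬛⬛⬛⬛❓❓❓❓❓❓❓❓❓❓❓
⬛⬛⬛⬛❓❓❓❓❓❓❓❓❓❓❓
⬛⬛⬛⬛❓❓❓❓❓❓❓❓❓❓❓
⬛⬛⬛⬛🟦⬜🟩🟫🟦❓❓❓❓❓❓
⬛⬛⬛⬛🟫🟦⬜🟦🟩⬜🟦❓❓❓❓
⬛⬛⬛⬛🟩🟩⬜🟩🟩🟦🟩❓❓❓❓
⬛⬛⬛⬛🟫🟩🟫🔴⬜⬜🟩❓❓❓❓
⬛⬛⬛⬛⬛⬛⬛⬛⬛⬛⬛⬛⬛⬛⬛
⬛⬛⬛⬛⬛⬛⬛⬛⬛⬛⬛⬛⬛⬛⬛
⬛⬛⬛⬛⬛⬛⬛⬛⬛⬛⬛⬛⬛⬛⬛
⬛⬛⬛⬛⬛⬛⬛⬛⬛⬛⬛⬛⬛⬛⬛
⬛⬛⬛⬛⬛⬛⬛⬛⬛⬛⬛⬛⬛⬛⬛
⬛⬛⬛⬛⬛⬛⬛⬛⬛⬛⬛⬛⬛⬛⬛
⬛⬛⬛⬛⬛⬛⬛⬛⬛⬛⬛⬛⬛⬛⬛

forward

⬛⬛⬛⬛❓❓❓❓❓❓❓❓❓❓❓
⬛⬛⬛⬛❓❓❓❓❓❓❓❓❓❓❓
⬛⬛⬛⬛❓❓❓❓❓❓❓❓❓❓❓
⬛⬛⬛⬛❓❓❓❓❓❓❓❓❓❓❓
⬛⬛⬛⬛❓❓❓❓❓❓❓❓❓❓❓
⬛⬛⬛⬛🟦⬜🟩🟫🟦🟩❓❓❓❓❓
⬛⬛⬛⬛🟫🟦⬜🟦🟩⬜🟦❓❓❓❓
⬛⬛⬛⬛🟩🟩⬜🔴🟩🟦🟩❓❓❓❓
⬛⬛⬛⬛🟫🟩🟫⬜⬜⬜🟩❓❓❓❓
⬛⬛⬛⬛⬛⬛⬛⬛⬛⬛⬛⬛⬛⬛⬛
⬛⬛⬛⬛⬛⬛⬛⬛⬛⬛⬛⬛⬛⬛⬛
⬛⬛⬛⬛⬛⬛⬛⬛⬛⬛⬛⬛⬛⬛⬛
⬛⬛⬛⬛⬛⬛⬛⬛⬛⬛⬛⬛⬛⬛⬛
⬛⬛⬛⬛⬛⬛⬛⬛⬛⬛⬛⬛⬛⬛⬛
⬛⬛⬛⬛⬛⬛⬛⬛⬛⬛⬛⬛⬛⬛⬛

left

⬛⬛⬛⬛⬛❓❓❓❓❓❓❓❓❓❓
⬛⬛⬛⬛⬛❓❓❓❓❓❓❓❓❓❓
⬛⬛⬛⬛⬛❓❓❓❓❓❓❓❓❓❓
⬛⬛⬛⬛⬛❓❓❓❓❓❓❓❓❓❓
⬛⬛⬛⬛⬛❓❓❓❓❓❓❓❓❓❓
⬛⬛⬛⬛⬛🟦⬜🟩🟫🟦🟩❓❓❓❓
⬛⬛⬛⬛⬛🟫🟦⬜🟦🟩⬜🟦❓❓❓
⬛⬛⬛⬛⬛🟩🟩🔴🟩🟩🟦🟩❓❓❓
⬛⬛⬛⬛⬛🟫🟩🟫⬜⬜⬜🟩❓❓❓
⬛⬛⬛⬛⬛⬛⬛⬛⬛⬛⬛⬛⬛⬛⬛
⬛⬛⬛⬛⬛⬛⬛⬛⬛⬛⬛⬛⬛⬛⬛
⬛⬛⬛⬛⬛⬛⬛⬛⬛⬛⬛⬛⬛⬛⬛
⬛⬛⬛⬛⬛⬛⬛⬛⬛⬛⬛⬛⬛⬛⬛
⬛⬛⬛⬛⬛⬛⬛⬛⬛⬛⬛⬛⬛⬛⬛
⬛⬛⬛⬛⬛⬛⬛⬛⬛⬛⬛⬛⬛⬛⬛

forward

⬛⬛⬛⬛⬛❓❓❓❓❓❓❓❓❓❓
⬛⬛⬛⬛⬛❓❓❓❓❓❓❓❓❓❓
⬛⬛⬛⬛⬛❓❓❓❓❓❓❓❓❓❓
⬛⬛⬛⬛⬛❓❓❓❓❓❓❓❓❓❓
⬛⬛⬛⬛⬛❓❓❓❓❓❓❓❓❓❓
⬛⬛⬛⬛⬛⬜🟩🟩⬜🟩❓❓❓❓❓
⬛⬛⬛⬛⬛🟦⬜🟩🟫🟦🟩❓❓❓❓
⬛⬛⬛⬛⬛🟫🟦🔴🟦🟩⬜🟦❓❓❓
⬛⬛⬛⬛⬛🟩🟩⬜🟩🟩🟦🟩❓❓❓
⬛⬛⬛⬛⬛🟫🟩🟫⬜⬜⬜🟩❓❓❓
⬛⬛⬛⬛⬛⬛⬛⬛⬛⬛⬛⬛⬛⬛⬛
⬛⬛⬛⬛⬛⬛⬛⬛⬛⬛⬛⬛⬛⬛⬛
⬛⬛⬛⬛⬛⬛⬛⬛⬛⬛⬛⬛⬛⬛⬛
⬛⬛⬛⬛⬛⬛⬛⬛⬛⬛⬛⬛⬛⬛⬛
⬛⬛⬛⬛⬛⬛⬛⬛⬛⬛⬛⬛⬛⬛⬛

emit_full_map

⬜🟩🟩⬜🟩❓❓
🟦⬜🟩🟫🟦🟩❓
🟫🟦🔴🟦🟩⬜🟦
🟩🟩⬜🟩🟩🟦🟩
🟫🟩🟫⬜⬜⬜🟩


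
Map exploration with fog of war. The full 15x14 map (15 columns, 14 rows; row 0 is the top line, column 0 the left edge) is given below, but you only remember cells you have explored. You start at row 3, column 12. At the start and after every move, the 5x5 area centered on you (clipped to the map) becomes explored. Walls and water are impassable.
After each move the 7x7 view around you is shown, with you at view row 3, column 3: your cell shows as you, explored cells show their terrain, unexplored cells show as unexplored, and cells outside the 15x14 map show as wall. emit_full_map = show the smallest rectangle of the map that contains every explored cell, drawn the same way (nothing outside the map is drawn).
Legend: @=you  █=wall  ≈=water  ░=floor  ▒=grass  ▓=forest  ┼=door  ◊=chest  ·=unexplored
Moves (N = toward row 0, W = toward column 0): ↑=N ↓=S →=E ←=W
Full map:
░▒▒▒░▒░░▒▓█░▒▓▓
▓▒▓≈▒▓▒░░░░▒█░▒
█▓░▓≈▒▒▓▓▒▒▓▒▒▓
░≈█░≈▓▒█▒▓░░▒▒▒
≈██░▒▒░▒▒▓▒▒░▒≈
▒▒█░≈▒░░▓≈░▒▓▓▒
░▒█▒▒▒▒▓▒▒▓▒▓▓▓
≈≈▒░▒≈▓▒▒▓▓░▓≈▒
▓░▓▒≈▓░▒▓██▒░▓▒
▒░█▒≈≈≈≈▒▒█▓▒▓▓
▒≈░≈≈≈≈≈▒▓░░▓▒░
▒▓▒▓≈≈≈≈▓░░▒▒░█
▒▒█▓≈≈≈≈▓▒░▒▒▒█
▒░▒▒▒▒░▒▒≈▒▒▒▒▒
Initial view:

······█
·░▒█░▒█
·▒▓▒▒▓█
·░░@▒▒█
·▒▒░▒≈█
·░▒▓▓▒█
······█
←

·······
·░░▒█░▒
·▒▒▓▒▒▓
·▓░@▒▒▒
·▓▒▒░▒≈
·≈░▒▓▓▒
·······

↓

·░░▒█░▒
·▒▒▓▒▒▓
·▓░░▒▒▒
·▓▒@░▒≈
·≈░▒▓▓▒
·▒▓▒▓▓·
·······

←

··░░▒█░
·▓▒▒▓▒▒
·▒▓░░▒▒
·▒▓@▒░▒
·▓≈░▒▓▓
·▒▒▓▒▓▓
·······

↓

·▓▒▒▓▒▒
·▒▓░░▒▒
·▒▓▒▒░▒
·▓≈@▒▓▓
·▒▒▓▒▓▓
·▒▓▓░▓·
·······

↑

··░░▒█░
·▓▒▒▓▒▒
·▒▓░░▒▒
·▒▓@▒░▒
·▓≈░▒▓▓
·▒▒▓▒▓▓
·▒▓▓░▓·

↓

·▓▒▒▓▒▒
·▒▓░░▒▒
·▒▓▒▒░▒
·▓≈@▒▓▓
·▒▒▓▒▓▓
·▒▓▓░▓·
·······

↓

·▒▓░░▒▒
·▒▓▒▒░▒
·▓≈░▒▓▓
·▒▒@▒▓▓
·▒▓▓░▓·
·▓██▒░·
·······

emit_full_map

·░░▒█░▒
▓▒▒▓▒▒▓
▒▓░░▒▒▒
▒▓▒▒░▒≈
▓≈░▒▓▓▒
▒▒@▒▓▓·
▒▓▓░▓··
▓██▒░··

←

··▒▓░░▒
·▒▒▓▒▒░
·░▓≈░▒▓
·▓▒@▓▒▓
·▒▒▓▓░▓
·▒▓██▒░
·······

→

·▒▓░░▒▒
▒▒▓▒▒░▒
░▓≈░▒▓▓
▓▒▒@▒▓▓
▒▒▓▓░▓·
▒▓██▒░·
·······

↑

·▓▒▒▓▒▒
·▒▓░░▒▒
▒▒▓▒▒░▒
░▓≈@▒▓▓
▓▒▒▓▒▓▓
▒▒▓▓░▓·
▒▓██▒░·

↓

·▒▓░░▒▒
▒▒▓▒▒░▒
░▓≈░▒▓▓
▓▒▒@▒▓▓
▒▒▓▓░▓·
▒▓██▒░·
·······

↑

·▓▒▒▓▒▒
·▒▓░░▒▒
▒▒▓▒▒░▒
░▓≈@▒▓▓
▓▒▒▓▒▓▓
▒▒▓▓░▓·
▒▓██▒░·

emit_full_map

··░░▒█░▒
·▓▒▒▓▒▒▓
·▒▓░░▒▒▒
▒▒▓▒▒░▒≈
░▓≈@▒▓▓▒
▓▒▒▓▒▓▓·
▒▒▓▓░▓··
▒▓██▒░··


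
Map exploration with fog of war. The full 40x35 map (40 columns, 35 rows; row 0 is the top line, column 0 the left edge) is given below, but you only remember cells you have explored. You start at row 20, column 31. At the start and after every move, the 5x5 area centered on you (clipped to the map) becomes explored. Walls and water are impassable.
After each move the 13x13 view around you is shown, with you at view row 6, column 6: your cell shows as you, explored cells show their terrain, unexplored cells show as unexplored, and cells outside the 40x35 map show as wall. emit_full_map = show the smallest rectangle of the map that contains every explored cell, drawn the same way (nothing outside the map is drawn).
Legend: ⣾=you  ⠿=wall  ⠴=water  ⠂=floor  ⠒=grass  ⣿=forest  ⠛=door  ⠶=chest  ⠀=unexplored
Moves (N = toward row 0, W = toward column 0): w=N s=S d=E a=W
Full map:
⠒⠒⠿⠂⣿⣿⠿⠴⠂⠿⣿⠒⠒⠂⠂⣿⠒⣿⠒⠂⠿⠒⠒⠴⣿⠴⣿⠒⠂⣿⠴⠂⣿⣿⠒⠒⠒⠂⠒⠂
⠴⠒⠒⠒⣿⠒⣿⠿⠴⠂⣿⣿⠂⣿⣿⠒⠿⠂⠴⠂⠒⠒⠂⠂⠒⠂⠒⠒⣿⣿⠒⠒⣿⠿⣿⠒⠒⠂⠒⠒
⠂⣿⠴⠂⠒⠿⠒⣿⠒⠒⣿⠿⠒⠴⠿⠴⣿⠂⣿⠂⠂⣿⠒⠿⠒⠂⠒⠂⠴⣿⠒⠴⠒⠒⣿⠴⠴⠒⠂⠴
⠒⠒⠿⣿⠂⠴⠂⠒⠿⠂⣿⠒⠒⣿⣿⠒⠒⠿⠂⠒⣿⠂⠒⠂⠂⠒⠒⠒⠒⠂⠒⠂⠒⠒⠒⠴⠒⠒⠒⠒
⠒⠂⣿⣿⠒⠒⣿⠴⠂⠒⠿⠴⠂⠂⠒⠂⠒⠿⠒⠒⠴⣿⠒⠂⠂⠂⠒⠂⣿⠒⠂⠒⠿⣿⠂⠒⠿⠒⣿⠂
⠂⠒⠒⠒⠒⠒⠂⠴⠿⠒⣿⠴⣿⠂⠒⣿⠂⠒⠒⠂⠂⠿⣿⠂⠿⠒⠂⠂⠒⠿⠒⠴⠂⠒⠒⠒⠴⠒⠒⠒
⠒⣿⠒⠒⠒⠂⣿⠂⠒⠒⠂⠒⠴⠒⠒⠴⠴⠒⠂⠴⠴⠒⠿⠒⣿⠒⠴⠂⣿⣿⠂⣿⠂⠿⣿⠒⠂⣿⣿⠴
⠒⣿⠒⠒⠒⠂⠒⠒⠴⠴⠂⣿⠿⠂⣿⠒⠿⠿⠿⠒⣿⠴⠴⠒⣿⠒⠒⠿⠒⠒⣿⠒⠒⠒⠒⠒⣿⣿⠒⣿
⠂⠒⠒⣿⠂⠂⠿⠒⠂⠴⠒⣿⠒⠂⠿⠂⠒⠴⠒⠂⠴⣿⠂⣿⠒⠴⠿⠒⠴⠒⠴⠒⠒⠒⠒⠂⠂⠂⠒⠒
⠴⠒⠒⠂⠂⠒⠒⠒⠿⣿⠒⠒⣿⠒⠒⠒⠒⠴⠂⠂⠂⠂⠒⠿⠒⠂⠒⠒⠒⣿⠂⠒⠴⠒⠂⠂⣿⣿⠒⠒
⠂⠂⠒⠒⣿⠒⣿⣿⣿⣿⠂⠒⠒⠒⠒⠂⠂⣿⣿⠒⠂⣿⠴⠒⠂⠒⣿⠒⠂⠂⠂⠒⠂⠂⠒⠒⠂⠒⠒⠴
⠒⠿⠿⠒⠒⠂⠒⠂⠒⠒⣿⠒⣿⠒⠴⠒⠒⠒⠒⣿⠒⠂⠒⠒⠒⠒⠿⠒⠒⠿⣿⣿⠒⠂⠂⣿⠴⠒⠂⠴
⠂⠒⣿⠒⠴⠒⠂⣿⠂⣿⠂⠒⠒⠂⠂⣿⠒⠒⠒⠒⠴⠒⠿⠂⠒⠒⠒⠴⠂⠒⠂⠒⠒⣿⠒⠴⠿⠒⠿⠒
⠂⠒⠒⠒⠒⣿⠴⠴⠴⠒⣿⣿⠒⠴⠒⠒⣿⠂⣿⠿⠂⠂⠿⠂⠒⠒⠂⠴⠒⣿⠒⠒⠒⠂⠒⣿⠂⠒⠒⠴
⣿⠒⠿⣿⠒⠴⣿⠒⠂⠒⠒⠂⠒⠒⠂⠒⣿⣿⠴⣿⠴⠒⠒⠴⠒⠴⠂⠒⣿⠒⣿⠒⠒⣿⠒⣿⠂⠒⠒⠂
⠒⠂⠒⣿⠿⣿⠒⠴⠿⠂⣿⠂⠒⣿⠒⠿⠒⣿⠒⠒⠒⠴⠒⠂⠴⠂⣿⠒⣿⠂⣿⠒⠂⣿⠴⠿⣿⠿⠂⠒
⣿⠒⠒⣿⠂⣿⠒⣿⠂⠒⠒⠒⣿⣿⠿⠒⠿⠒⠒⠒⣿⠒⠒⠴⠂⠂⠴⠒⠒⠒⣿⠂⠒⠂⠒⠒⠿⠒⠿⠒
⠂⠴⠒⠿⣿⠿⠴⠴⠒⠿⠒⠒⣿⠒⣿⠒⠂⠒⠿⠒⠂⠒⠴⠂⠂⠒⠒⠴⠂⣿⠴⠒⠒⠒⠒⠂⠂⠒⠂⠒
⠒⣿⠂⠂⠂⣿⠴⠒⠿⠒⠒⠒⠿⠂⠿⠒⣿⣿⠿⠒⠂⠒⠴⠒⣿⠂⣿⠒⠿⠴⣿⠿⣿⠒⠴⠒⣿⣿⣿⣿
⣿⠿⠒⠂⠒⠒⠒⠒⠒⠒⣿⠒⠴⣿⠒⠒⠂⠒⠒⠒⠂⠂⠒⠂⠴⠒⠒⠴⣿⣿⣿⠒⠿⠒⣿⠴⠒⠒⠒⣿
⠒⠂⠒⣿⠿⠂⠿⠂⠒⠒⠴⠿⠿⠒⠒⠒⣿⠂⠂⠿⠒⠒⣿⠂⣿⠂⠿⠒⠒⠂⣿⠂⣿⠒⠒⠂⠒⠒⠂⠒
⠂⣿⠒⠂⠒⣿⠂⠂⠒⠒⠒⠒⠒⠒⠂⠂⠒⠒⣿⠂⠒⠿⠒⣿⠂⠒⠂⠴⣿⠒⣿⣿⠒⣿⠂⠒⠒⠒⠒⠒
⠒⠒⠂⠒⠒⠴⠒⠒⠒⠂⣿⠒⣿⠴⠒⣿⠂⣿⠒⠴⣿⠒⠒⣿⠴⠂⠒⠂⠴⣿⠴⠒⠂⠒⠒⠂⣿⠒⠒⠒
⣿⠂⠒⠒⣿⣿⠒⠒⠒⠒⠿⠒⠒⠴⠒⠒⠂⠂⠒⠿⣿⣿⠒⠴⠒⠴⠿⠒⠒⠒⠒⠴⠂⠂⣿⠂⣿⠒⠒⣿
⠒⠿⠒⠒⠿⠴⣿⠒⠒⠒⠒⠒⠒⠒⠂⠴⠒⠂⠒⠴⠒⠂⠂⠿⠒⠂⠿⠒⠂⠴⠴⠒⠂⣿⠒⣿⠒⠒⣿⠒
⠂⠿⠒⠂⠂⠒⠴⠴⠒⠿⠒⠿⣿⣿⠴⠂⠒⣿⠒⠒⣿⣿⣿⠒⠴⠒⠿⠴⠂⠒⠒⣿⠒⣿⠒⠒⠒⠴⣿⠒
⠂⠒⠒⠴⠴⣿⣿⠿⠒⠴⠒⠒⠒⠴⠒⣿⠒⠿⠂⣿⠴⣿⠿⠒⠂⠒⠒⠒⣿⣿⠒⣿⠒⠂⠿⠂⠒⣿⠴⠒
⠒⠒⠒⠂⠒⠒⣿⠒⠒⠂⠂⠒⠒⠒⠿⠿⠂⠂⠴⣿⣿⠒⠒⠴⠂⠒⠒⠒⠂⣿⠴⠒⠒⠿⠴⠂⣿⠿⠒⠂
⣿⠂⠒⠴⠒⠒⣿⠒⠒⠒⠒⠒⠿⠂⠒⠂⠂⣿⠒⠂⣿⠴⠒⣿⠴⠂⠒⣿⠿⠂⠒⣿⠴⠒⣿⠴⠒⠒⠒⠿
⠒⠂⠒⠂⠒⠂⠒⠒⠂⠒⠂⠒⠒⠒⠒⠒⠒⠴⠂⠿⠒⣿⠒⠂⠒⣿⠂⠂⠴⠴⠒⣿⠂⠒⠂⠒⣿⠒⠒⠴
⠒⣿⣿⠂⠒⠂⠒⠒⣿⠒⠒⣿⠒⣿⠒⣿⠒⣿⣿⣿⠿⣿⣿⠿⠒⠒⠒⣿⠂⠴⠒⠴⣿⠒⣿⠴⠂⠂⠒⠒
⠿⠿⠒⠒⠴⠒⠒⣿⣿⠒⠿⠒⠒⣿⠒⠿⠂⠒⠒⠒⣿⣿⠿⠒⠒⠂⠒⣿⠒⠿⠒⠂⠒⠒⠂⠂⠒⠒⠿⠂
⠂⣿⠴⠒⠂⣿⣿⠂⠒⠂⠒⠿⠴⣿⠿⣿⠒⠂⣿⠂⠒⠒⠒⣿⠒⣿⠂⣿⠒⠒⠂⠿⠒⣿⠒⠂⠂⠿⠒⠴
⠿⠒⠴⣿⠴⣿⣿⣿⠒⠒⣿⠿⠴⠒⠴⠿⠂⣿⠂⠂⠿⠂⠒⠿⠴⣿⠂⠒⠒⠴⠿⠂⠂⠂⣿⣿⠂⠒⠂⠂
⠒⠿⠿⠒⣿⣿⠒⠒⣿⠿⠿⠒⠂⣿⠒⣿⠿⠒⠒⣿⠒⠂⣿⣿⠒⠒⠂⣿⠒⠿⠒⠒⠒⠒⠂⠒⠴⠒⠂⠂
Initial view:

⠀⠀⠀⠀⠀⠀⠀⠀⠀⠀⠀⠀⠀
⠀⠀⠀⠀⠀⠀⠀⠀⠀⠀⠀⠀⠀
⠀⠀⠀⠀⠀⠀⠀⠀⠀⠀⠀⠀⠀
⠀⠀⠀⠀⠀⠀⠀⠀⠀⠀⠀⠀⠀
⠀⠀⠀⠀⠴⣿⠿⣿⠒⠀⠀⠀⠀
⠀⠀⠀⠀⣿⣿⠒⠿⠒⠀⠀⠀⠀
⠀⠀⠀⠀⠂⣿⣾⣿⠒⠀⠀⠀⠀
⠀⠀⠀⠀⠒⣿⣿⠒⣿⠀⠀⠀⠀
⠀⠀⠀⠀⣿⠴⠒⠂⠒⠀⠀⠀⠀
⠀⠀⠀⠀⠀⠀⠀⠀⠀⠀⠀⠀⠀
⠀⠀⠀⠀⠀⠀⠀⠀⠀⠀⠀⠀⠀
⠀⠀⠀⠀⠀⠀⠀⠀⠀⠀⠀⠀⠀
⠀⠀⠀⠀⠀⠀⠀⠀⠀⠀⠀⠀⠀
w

⠀⠀⠀⠀⠀⠀⠀⠀⠀⠀⠀⠀⠀
⠀⠀⠀⠀⠀⠀⠀⠀⠀⠀⠀⠀⠀
⠀⠀⠀⠀⠀⠀⠀⠀⠀⠀⠀⠀⠀
⠀⠀⠀⠀⠀⠀⠀⠀⠀⠀⠀⠀⠀
⠀⠀⠀⠀⣿⠴⠒⠒⠒⠀⠀⠀⠀
⠀⠀⠀⠀⠴⣿⠿⣿⠒⠀⠀⠀⠀
⠀⠀⠀⠀⣿⣿⣾⠿⠒⠀⠀⠀⠀
⠀⠀⠀⠀⠂⣿⠂⣿⠒⠀⠀⠀⠀
⠀⠀⠀⠀⠒⣿⣿⠒⣿⠀⠀⠀⠀
⠀⠀⠀⠀⣿⠴⠒⠂⠒⠀⠀⠀⠀
⠀⠀⠀⠀⠀⠀⠀⠀⠀⠀⠀⠀⠀
⠀⠀⠀⠀⠀⠀⠀⠀⠀⠀⠀⠀⠀
⠀⠀⠀⠀⠀⠀⠀⠀⠀⠀⠀⠀⠀

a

⠀⠀⠀⠀⠀⠀⠀⠀⠀⠀⠀⠀⠀
⠀⠀⠀⠀⠀⠀⠀⠀⠀⠀⠀⠀⠀
⠀⠀⠀⠀⠀⠀⠀⠀⠀⠀⠀⠀⠀
⠀⠀⠀⠀⠀⠀⠀⠀⠀⠀⠀⠀⠀
⠀⠀⠀⠀⠂⣿⠴⠒⠒⠒⠀⠀⠀
⠀⠀⠀⠀⠿⠴⣿⠿⣿⠒⠀⠀⠀
⠀⠀⠀⠀⣿⣿⣾⠒⠿⠒⠀⠀⠀
⠀⠀⠀⠀⠒⠂⣿⠂⣿⠒⠀⠀⠀
⠀⠀⠀⠀⣿⠒⣿⣿⠒⣿⠀⠀⠀
⠀⠀⠀⠀⠀⣿⠴⠒⠂⠒⠀⠀⠀
⠀⠀⠀⠀⠀⠀⠀⠀⠀⠀⠀⠀⠀
⠀⠀⠀⠀⠀⠀⠀⠀⠀⠀⠀⠀⠀
⠀⠀⠀⠀⠀⠀⠀⠀⠀⠀⠀⠀⠀

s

⠀⠀⠀⠀⠀⠀⠀⠀⠀⠀⠀⠀⠀
⠀⠀⠀⠀⠀⠀⠀⠀⠀⠀⠀⠀⠀
⠀⠀⠀⠀⠀⠀⠀⠀⠀⠀⠀⠀⠀
⠀⠀⠀⠀⠂⣿⠴⠒⠒⠒⠀⠀⠀
⠀⠀⠀⠀⠿⠴⣿⠿⣿⠒⠀⠀⠀
⠀⠀⠀⠀⣿⣿⣿⠒⠿⠒⠀⠀⠀
⠀⠀⠀⠀⠒⠂⣾⠂⣿⠒⠀⠀⠀
⠀⠀⠀⠀⣿⠒⣿⣿⠒⣿⠀⠀⠀
⠀⠀⠀⠀⠴⣿⠴⠒⠂⠒⠀⠀⠀
⠀⠀⠀⠀⠀⠀⠀⠀⠀⠀⠀⠀⠀
⠀⠀⠀⠀⠀⠀⠀⠀⠀⠀⠀⠀⠀
⠀⠀⠀⠀⠀⠀⠀⠀⠀⠀⠀⠀⠀
⠀⠀⠀⠀⠀⠀⠀⠀⠀⠀⠀⠀⠀

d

⠀⠀⠀⠀⠀⠀⠀⠀⠀⠀⠀⠀⠀
⠀⠀⠀⠀⠀⠀⠀⠀⠀⠀⠀⠀⠀
⠀⠀⠀⠀⠀⠀⠀⠀⠀⠀⠀⠀⠀
⠀⠀⠀⠂⣿⠴⠒⠒⠒⠀⠀⠀⠀
⠀⠀⠀⠿⠴⣿⠿⣿⠒⠀⠀⠀⠀
⠀⠀⠀⣿⣿⣿⠒⠿⠒⠀⠀⠀⠀
⠀⠀⠀⠒⠂⣿⣾⣿⠒⠀⠀⠀⠀
⠀⠀⠀⣿⠒⣿⣿⠒⣿⠀⠀⠀⠀
⠀⠀⠀⠴⣿⠴⠒⠂⠒⠀⠀⠀⠀
⠀⠀⠀⠀⠀⠀⠀⠀⠀⠀⠀⠀⠀
⠀⠀⠀⠀⠀⠀⠀⠀⠀⠀⠀⠀⠀
⠀⠀⠀⠀⠀⠀⠀⠀⠀⠀⠀⠀⠀
⠀⠀⠀⠀⠀⠀⠀⠀⠀⠀⠀⠀⠀

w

⠀⠀⠀⠀⠀⠀⠀⠀⠀⠀⠀⠀⠀
⠀⠀⠀⠀⠀⠀⠀⠀⠀⠀⠀⠀⠀
⠀⠀⠀⠀⠀⠀⠀⠀⠀⠀⠀⠀⠀
⠀⠀⠀⠀⠀⠀⠀⠀⠀⠀⠀⠀⠀
⠀⠀⠀⠂⣿⠴⠒⠒⠒⠀⠀⠀⠀
⠀⠀⠀⠿⠴⣿⠿⣿⠒⠀⠀⠀⠀
⠀⠀⠀⣿⣿⣿⣾⠿⠒⠀⠀⠀⠀
⠀⠀⠀⠒⠂⣿⠂⣿⠒⠀⠀⠀⠀
⠀⠀⠀⣿⠒⣿⣿⠒⣿⠀⠀⠀⠀
⠀⠀⠀⠴⣿⠴⠒⠂⠒⠀⠀⠀⠀
⠀⠀⠀⠀⠀⠀⠀⠀⠀⠀⠀⠀⠀
⠀⠀⠀⠀⠀⠀⠀⠀⠀⠀⠀⠀⠀
⠀⠀⠀⠀⠀⠀⠀⠀⠀⠀⠀⠀⠀

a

⠀⠀⠀⠀⠀⠀⠀⠀⠀⠀⠀⠀⠀
⠀⠀⠀⠀⠀⠀⠀⠀⠀⠀⠀⠀⠀
⠀⠀⠀⠀⠀⠀⠀⠀⠀⠀⠀⠀⠀
⠀⠀⠀⠀⠀⠀⠀⠀⠀⠀⠀⠀⠀
⠀⠀⠀⠀⠂⣿⠴⠒⠒⠒⠀⠀⠀
⠀⠀⠀⠀⠿⠴⣿⠿⣿⠒⠀⠀⠀
⠀⠀⠀⠀⣿⣿⣾⠒⠿⠒⠀⠀⠀
⠀⠀⠀⠀⠒⠂⣿⠂⣿⠒⠀⠀⠀
⠀⠀⠀⠀⣿⠒⣿⣿⠒⣿⠀⠀⠀
⠀⠀⠀⠀⠴⣿⠴⠒⠂⠒⠀⠀⠀
⠀⠀⠀⠀⠀⠀⠀⠀⠀⠀⠀⠀⠀
⠀⠀⠀⠀⠀⠀⠀⠀⠀⠀⠀⠀⠀
⠀⠀⠀⠀⠀⠀⠀⠀⠀⠀⠀⠀⠀

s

⠀⠀⠀⠀⠀⠀⠀⠀⠀⠀⠀⠀⠀
⠀⠀⠀⠀⠀⠀⠀⠀⠀⠀⠀⠀⠀
⠀⠀⠀⠀⠀⠀⠀⠀⠀⠀⠀⠀⠀
⠀⠀⠀⠀⠂⣿⠴⠒⠒⠒⠀⠀⠀
⠀⠀⠀⠀⠿⠴⣿⠿⣿⠒⠀⠀⠀
⠀⠀⠀⠀⣿⣿⣿⠒⠿⠒⠀⠀⠀
⠀⠀⠀⠀⠒⠂⣾⠂⣿⠒⠀⠀⠀
⠀⠀⠀⠀⣿⠒⣿⣿⠒⣿⠀⠀⠀
⠀⠀⠀⠀⠴⣿⠴⠒⠂⠒⠀⠀⠀
⠀⠀⠀⠀⠀⠀⠀⠀⠀⠀⠀⠀⠀
⠀⠀⠀⠀⠀⠀⠀⠀⠀⠀⠀⠀⠀
⠀⠀⠀⠀⠀⠀⠀⠀⠀⠀⠀⠀⠀
⠀⠀⠀⠀⠀⠀⠀⠀⠀⠀⠀⠀⠀

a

⠀⠀⠀⠀⠀⠀⠀⠀⠀⠀⠀⠀⠀
⠀⠀⠀⠀⠀⠀⠀⠀⠀⠀⠀⠀⠀
⠀⠀⠀⠀⠀⠀⠀⠀⠀⠀⠀⠀⠀
⠀⠀⠀⠀⠀⠂⣿⠴⠒⠒⠒⠀⠀
⠀⠀⠀⠀⠒⠿⠴⣿⠿⣿⠒⠀⠀
⠀⠀⠀⠀⠴⣿⣿⣿⠒⠿⠒⠀⠀
⠀⠀⠀⠀⠒⠒⣾⣿⠂⣿⠒⠀⠀
⠀⠀⠀⠀⠴⣿⠒⣿⣿⠒⣿⠀⠀
⠀⠀⠀⠀⠂⠴⣿⠴⠒⠂⠒⠀⠀
⠀⠀⠀⠀⠀⠀⠀⠀⠀⠀⠀⠀⠀
⠀⠀⠀⠀⠀⠀⠀⠀⠀⠀⠀⠀⠀
⠀⠀⠀⠀⠀⠀⠀⠀⠀⠀⠀⠀⠀
⠀⠀⠀⠀⠀⠀⠀⠀⠀⠀⠀⠀⠀

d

⠀⠀⠀⠀⠀⠀⠀⠀⠀⠀⠀⠀⠀
⠀⠀⠀⠀⠀⠀⠀⠀⠀⠀⠀⠀⠀
⠀⠀⠀⠀⠀⠀⠀⠀⠀⠀⠀⠀⠀
⠀⠀⠀⠀⠂⣿⠴⠒⠒⠒⠀⠀⠀
⠀⠀⠀⠒⠿⠴⣿⠿⣿⠒⠀⠀⠀
⠀⠀⠀⠴⣿⣿⣿⠒⠿⠒⠀⠀⠀
⠀⠀⠀⠒⠒⠂⣾⠂⣿⠒⠀⠀⠀
⠀⠀⠀⠴⣿⠒⣿⣿⠒⣿⠀⠀⠀
⠀⠀⠀⠂⠴⣿⠴⠒⠂⠒⠀⠀⠀
⠀⠀⠀⠀⠀⠀⠀⠀⠀⠀⠀⠀⠀
⠀⠀⠀⠀⠀⠀⠀⠀⠀⠀⠀⠀⠀
⠀⠀⠀⠀⠀⠀⠀⠀⠀⠀⠀⠀⠀
⠀⠀⠀⠀⠀⠀⠀⠀⠀⠀⠀⠀⠀

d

⠀⠀⠀⠀⠀⠀⠀⠀⠀⠀⠀⠀⠀
⠀⠀⠀⠀⠀⠀⠀⠀⠀⠀⠀⠀⠀
⠀⠀⠀⠀⠀⠀⠀⠀⠀⠀⠀⠀⠀
⠀⠀⠀⠂⣿⠴⠒⠒⠒⠀⠀⠀⠀
⠀⠀⠒⠿⠴⣿⠿⣿⠒⠀⠀⠀⠀
⠀⠀⠴⣿⣿⣿⠒⠿⠒⠀⠀⠀⠀
⠀⠀⠒⠒⠂⣿⣾⣿⠒⠀⠀⠀⠀
⠀⠀⠴⣿⠒⣿⣿⠒⣿⠀⠀⠀⠀
⠀⠀⠂⠴⣿⠴⠒⠂⠒⠀⠀⠀⠀
⠀⠀⠀⠀⠀⠀⠀⠀⠀⠀⠀⠀⠀
⠀⠀⠀⠀⠀⠀⠀⠀⠀⠀⠀⠀⠀
⠀⠀⠀⠀⠀⠀⠀⠀⠀⠀⠀⠀⠀
⠀⠀⠀⠀⠀⠀⠀⠀⠀⠀⠀⠀⠀

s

⠀⠀⠀⠀⠀⠀⠀⠀⠀⠀⠀⠀⠀
⠀⠀⠀⠀⠀⠀⠀⠀⠀⠀⠀⠀⠀
⠀⠀⠀⠂⣿⠴⠒⠒⠒⠀⠀⠀⠀
⠀⠀⠒⠿⠴⣿⠿⣿⠒⠀⠀⠀⠀
⠀⠀⠴⣿⣿⣿⠒⠿⠒⠀⠀⠀⠀
⠀⠀⠒⠒⠂⣿⠂⣿⠒⠀⠀⠀⠀
⠀⠀⠴⣿⠒⣿⣾⠒⣿⠀⠀⠀⠀
⠀⠀⠂⠴⣿⠴⠒⠂⠒⠀⠀⠀⠀
⠀⠀⠀⠀⠒⠒⠴⠂⠂⠀⠀⠀⠀
⠀⠀⠀⠀⠀⠀⠀⠀⠀⠀⠀⠀⠀
⠀⠀⠀⠀⠀⠀⠀⠀⠀⠀⠀⠀⠀
⠀⠀⠀⠀⠀⠀⠀⠀⠀⠀⠀⠀⠀
⠀⠀⠀⠀⠀⠀⠀⠀⠀⠀⠀⠀⠀

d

⠀⠀⠀⠀⠀⠀⠀⠀⠀⠀⠀⠀⠀
⠀⠀⠀⠀⠀⠀⠀⠀⠀⠀⠀⠀⠀
⠀⠀⠂⣿⠴⠒⠒⠒⠀⠀⠀⠀⠀
⠀⠒⠿⠴⣿⠿⣿⠒⠀⠀⠀⠀⠀
⠀⠴⣿⣿⣿⠒⠿⠒⣿⠀⠀⠀⠀
⠀⠒⠒⠂⣿⠂⣿⠒⠒⠀⠀⠀⠀
⠀⠴⣿⠒⣿⣿⣾⣿⠂⠀⠀⠀⠀
⠀⠂⠴⣿⠴⠒⠂⠒⠒⠀⠀⠀⠀
⠀⠀⠀⠒⠒⠴⠂⠂⣿⠀⠀⠀⠀
⠀⠀⠀⠀⠀⠀⠀⠀⠀⠀⠀⠀⠀
⠀⠀⠀⠀⠀⠀⠀⠀⠀⠀⠀⠀⠀
⠀⠀⠀⠀⠀⠀⠀⠀⠀⠀⠀⠀⠀
⠀⠀⠀⠀⠀⠀⠀⠀⠀⠀⠀⠀⠀

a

⠀⠀⠀⠀⠀⠀⠀⠀⠀⠀⠀⠀⠀
⠀⠀⠀⠀⠀⠀⠀⠀⠀⠀⠀⠀⠀
⠀⠀⠀⠂⣿⠴⠒⠒⠒⠀⠀⠀⠀
⠀⠀⠒⠿⠴⣿⠿⣿⠒⠀⠀⠀⠀
⠀⠀⠴⣿⣿⣿⠒⠿⠒⣿⠀⠀⠀
⠀⠀⠒⠒⠂⣿⠂⣿⠒⠒⠀⠀⠀
⠀⠀⠴⣿⠒⣿⣾⠒⣿⠂⠀⠀⠀
⠀⠀⠂⠴⣿⠴⠒⠂⠒⠒⠀⠀⠀
⠀⠀⠀⠀⠒⠒⠴⠂⠂⣿⠀⠀⠀
⠀⠀⠀⠀⠀⠀⠀⠀⠀⠀⠀⠀⠀
⠀⠀⠀⠀⠀⠀⠀⠀⠀⠀⠀⠀⠀
⠀⠀⠀⠀⠀⠀⠀⠀⠀⠀⠀⠀⠀
⠀⠀⠀⠀⠀⠀⠀⠀⠀⠀⠀⠀⠀

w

⠀⠀⠀⠀⠀⠀⠀⠀⠀⠀⠀⠀⠀
⠀⠀⠀⠀⠀⠀⠀⠀⠀⠀⠀⠀⠀
⠀⠀⠀⠀⠀⠀⠀⠀⠀⠀⠀⠀⠀
⠀⠀⠀⠂⣿⠴⠒⠒⠒⠀⠀⠀⠀
⠀⠀⠒⠿⠴⣿⠿⣿⠒⠀⠀⠀⠀
⠀⠀⠴⣿⣿⣿⠒⠿⠒⣿⠀⠀⠀
⠀⠀⠒⠒⠂⣿⣾⣿⠒⠒⠀⠀⠀
⠀⠀⠴⣿⠒⣿⣿⠒⣿⠂⠀⠀⠀
⠀⠀⠂⠴⣿⠴⠒⠂⠒⠒⠀⠀⠀
⠀⠀⠀⠀⠒⠒⠴⠂⠂⣿⠀⠀⠀
⠀⠀⠀⠀⠀⠀⠀⠀⠀⠀⠀⠀⠀
⠀⠀⠀⠀⠀⠀⠀⠀⠀⠀⠀⠀⠀
⠀⠀⠀⠀⠀⠀⠀⠀⠀⠀⠀⠀⠀

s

⠀⠀⠀⠀⠀⠀⠀⠀⠀⠀⠀⠀⠀
⠀⠀⠀⠀⠀⠀⠀⠀⠀⠀⠀⠀⠀
⠀⠀⠀⠂⣿⠴⠒⠒⠒⠀⠀⠀⠀
⠀⠀⠒⠿⠴⣿⠿⣿⠒⠀⠀⠀⠀
⠀⠀⠴⣿⣿⣿⠒⠿⠒⣿⠀⠀⠀
⠀⠀⠒⠒⠂⣿⠂⣿⠒⠒⠀⠀⠀
⠀⠀⠴⣿⠒⣿⣾⠒⣿⠂⠀⠀⠀
⠀⠀⠂⠴⣿⠴⠒⠂⠒⠒⠀⠀⠀
⠀⠀⠀⠀⠒⠒⠴⠂⠂⣿⠀⠀⠀
⠀⠀⠀⠀⠀⠀⠀⠀⠀⠀⠀⠀⠀
⠀⠀⠀⠀⠀⠀⠀⠀⠀⠀⠀⠀⠀
⠀⠀⠀⠀⠀⠀⠀⠀⠀⠀⠀⠀⠀
⠀⠀⠀⠀⠀⠀⠀⠀⠀⠀⠀⠀⠀

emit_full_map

⠀⠂⣿⠴⠒⠒⠒⠀
⠒⠿⠴⣿⠿⣿⠒⠀
⠴⣿⣿⣿⠒⠿⠒⣿
⠒⠒⠂⣿⠂⣿⠒⠒
⠴⣿⠒⣿⣾⠒⣿⠂
⠂⠴⣿⠴⠒⠂⠒⠒
⠀⠀⠒⠒⠴⠂⠂⣿

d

⠀⠀⠀⠀⠀⠀⠀⠀⠀⠀⠀⠀⠀
⠀⠀⠀⠀⠀⠀⠀⠀⠀⠀⠀⠀⠀
⠀⠀⠂⣿⠴⠒⠒⠒⠀⠀⠀⠀⠀
⠀⠒⠿⠴⣿⠿⣿⠒⠀⠀⠀⠀⠀
⠀⠴⣿⣿⣿⠒⠿⠒⣿⠀⠀⠀⠀
⠀⠒⠒⠂⣿⠂⣿⠒⠒⠀⠀⠀⠀
⠀⠴⣿⠒⣿⣿⣾⣿⠂⠀⠀⠀⠀
⠀⠂⠴⣿⠴⠒⠂⠒⠒⠀⠀⠀⠀
⠀⠀⠀⠒⠒⠴⠂⠂⣿⠀⠀⠀⠀
⠀⠀⠀⠀⠀⠀⠀⠀⠀⠀⠀⠀⠀
⠀⠀⠀⠀⠀⠀⠀⠀⠀⠀⠀⠀⠀
⠀⠀⠀⠀⠀⠀⠀⠀⠀⠀⠀⠀⠀
⠀⠀⠀⠀⠀⠀⠀⠀⠀⠀⠀⠀⠀

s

⠀⠀⠀⠀⠀⠀⠀⠀⠀⠀⠀⠀⠀
⠀⠀⠂⣿⠴⠒⠒⠒⠀⠀⠀⠀⠀
⠀⠒⠿⠴⣿⠿⣿⠒⠀⠀⠀⠀⠀
⠀⠴⣿⣿⣿⠒⠿⠒⣿⠀⠀⠀⠀
⠀⠒⠒⠂⣿⠂⣿⠒⠒⠀⠀⠀⠀
⠀⠴⣿⠒⣿⣿⠒⣿⠂⠀⠀⠀⠀
⠀⠂⠴⣿⠴⠒⣾⠒⠒⠀⠀⠀⠀
⠀⠀⠀⠒⠒⠴⠂⠂⣿⠀⠀⠀⠀
⠀⠀⠀⠀⠴⠒⠂⣿⠒⠀⠀⠀⠀
⠀⠀⠀⠀⠀⠀⠀⠀⠀⠀⠀⠀⠀
⠀⠀⠀⠀⠀⠀⠀⠀⠀⠀⠀⠀⠀
⠀⠀⠀⠀⠀⠀⠀⠀⠀⠀⠀⠀⠀
⠀⠀⠀⠀⠀⠀⠀⠀⠀⠀⠀⠀⠀

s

⠀⠀⠂⣿⠴⠒⠒⠒⠀⠀⠀⠀⠀
⠀⠒⠿⠴⣿⠿⣿⠒⠀⠀⠀⠀⠀
⠀⠴⣿⣿⣿⠒⠿⠒⣿⠀⠀⠀⠀
⠀⠒⠒⠂⣿⠂⣿⠒⠒⠀⠀⠀⠀
⠀⠴⣿⠒⣿⣿⠒⣿⠂⠀⠀⠀⠀
⠀⠂⠴⣿⠴⠒⠂⠒⠒⠀⠀⠀⠀
⠀⠀⠀⠒⠒⠴⣾⠂⣿⠀⠀⠀⠀
⠀⠀⠀⠀⠴⠒⠂⣿⠒⠀⠀⠀⠀
⠀⠀⠀⠀⠒⣿⠒⣿⠒⠀⠀⠀⠀
⠀⠀⠀⠀⠀⠀⠀⠀⠀⠀⠀⠀⠀
⠀⠀⠀⠀⠀⠀⠀⠀⠀⠀⠀⠀⠀
⠀⠀⠀⠀⠀⠀⠀⠀⠀⠀⠀⠀⠀
⠀⠀⠀⠀⠀⠀⠀⠀⠀⠀⠀⠀⠀

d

⠀⠂⣿⠴⠒⠒⠒⠀⠀⠀⠀⠀⠀
⠒⠿⠴⣿⠿⣿⠒⠀⠀⠀⠀⠀⠀
⠴⣿⣿⣿⠒⠿⠒⣿⠀⠀⠀⠀⠀
⠒⠒⠂⣿⠂⣿⠒⠒⠀⠀⠀⠀⠀
⠴⣿⠒⣿⣿⠒⣿⠂⠒⠀⠀⠀⠀
⠂⠴⣿⠴⠒⠂⠒⠒⠂⠀⠀⠀⠀
⠀⠀⠒⠒⠴⠂⣾⣿⠂⠀⠀⠀⠀
⠀⠀⠀⠴⠒⠂⣿⠒⣿⠀⠀⠀⠀
⠀⠀⠀⠒⣿⠒⣿⠒⠒⠀⠀⠀⠀
⠀⠀⠀⠀⠀⠀⠀⠀⠀⠀⠀⠀⠀
⠀⠀⠀⠀⠀⠀⠀⠀⠀⠀⠀⠀⠀
⠀⠀⠀⠀⠀⠀⠀⠀⠀⠀⠀⠀⠀
⠀⠀⠀⠀⠀⠀⠀⠀⠀⠀⠀⠀⠀

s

⠒⠿⠴⣿⠿⣿⠒⠀⠀⠀⠀⠀⠀
⠴⣿⣿⣿⠒⠿⠒⣿⠀⠀⠀⠀⠀
⠒⠒⠂⣿⠂⣿⠒⠒⠀⠀⠀⠀⠀
⠴⣿⠒⣿⣿⠒⣿⠂⠒⠀⠀⠀⠀
⠂⠴⣿⠴⠒⠂⠒⠒⠂⠀⠀⠀⠀
⠀⠀⠒⠒⠴⠂⠂⣿⠂⠀⠀⠀⠀
⠀⠀⠀⠴⠒⠂⣾⠒⣿⠀⠀⠀⠀
⠀⠀⠀⠒⣿⠒⣿⠒⠒⠀⠀⠀⠀
⠀⠀⠀⠀⣿⠒⠂⠿⠂⠀⠀⠀⠀
⠀⠀⠀⠀⠀⠀⠀⠀⠀⠀⠀⠀⠀
⠀⠀⠀⠀⠀⠀⠀⠀⠀⠀⠀⠀⠀
⠀⠀⠀⠀⠀⠀⠀⠀⠀⠀⠀⠀⠀
⠀⠀⠀⠀⠀⠀⠀⠀⠀⠀⠀⠀⠀

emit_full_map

⠀⠂⣿⠴⠒⠒⠒⠀⠀
⠒⠿⠴⣿⠿⣿⠒⠀⠀
⠴⣿⣿⣿⠒⠿⠒⣿⠀
⠒⠒⠂⣿⠂⣿⠒⠒⠀
⠴⣿⠒⣿⣿⠒⣿⠂⠒
⠂⠴⣿⠴⠒⠂⠒⠒⠂
⠀⠀⠒⠒⠴⠂⠂⣿⠂
⠀⠀⠀⠴⠒⠂⣾⠒⣿
⠀⠀⠀⠒⣿⠒⣿⠒⠒
⠀⠀⠀⠀⣿⠒⠂⠿⠂


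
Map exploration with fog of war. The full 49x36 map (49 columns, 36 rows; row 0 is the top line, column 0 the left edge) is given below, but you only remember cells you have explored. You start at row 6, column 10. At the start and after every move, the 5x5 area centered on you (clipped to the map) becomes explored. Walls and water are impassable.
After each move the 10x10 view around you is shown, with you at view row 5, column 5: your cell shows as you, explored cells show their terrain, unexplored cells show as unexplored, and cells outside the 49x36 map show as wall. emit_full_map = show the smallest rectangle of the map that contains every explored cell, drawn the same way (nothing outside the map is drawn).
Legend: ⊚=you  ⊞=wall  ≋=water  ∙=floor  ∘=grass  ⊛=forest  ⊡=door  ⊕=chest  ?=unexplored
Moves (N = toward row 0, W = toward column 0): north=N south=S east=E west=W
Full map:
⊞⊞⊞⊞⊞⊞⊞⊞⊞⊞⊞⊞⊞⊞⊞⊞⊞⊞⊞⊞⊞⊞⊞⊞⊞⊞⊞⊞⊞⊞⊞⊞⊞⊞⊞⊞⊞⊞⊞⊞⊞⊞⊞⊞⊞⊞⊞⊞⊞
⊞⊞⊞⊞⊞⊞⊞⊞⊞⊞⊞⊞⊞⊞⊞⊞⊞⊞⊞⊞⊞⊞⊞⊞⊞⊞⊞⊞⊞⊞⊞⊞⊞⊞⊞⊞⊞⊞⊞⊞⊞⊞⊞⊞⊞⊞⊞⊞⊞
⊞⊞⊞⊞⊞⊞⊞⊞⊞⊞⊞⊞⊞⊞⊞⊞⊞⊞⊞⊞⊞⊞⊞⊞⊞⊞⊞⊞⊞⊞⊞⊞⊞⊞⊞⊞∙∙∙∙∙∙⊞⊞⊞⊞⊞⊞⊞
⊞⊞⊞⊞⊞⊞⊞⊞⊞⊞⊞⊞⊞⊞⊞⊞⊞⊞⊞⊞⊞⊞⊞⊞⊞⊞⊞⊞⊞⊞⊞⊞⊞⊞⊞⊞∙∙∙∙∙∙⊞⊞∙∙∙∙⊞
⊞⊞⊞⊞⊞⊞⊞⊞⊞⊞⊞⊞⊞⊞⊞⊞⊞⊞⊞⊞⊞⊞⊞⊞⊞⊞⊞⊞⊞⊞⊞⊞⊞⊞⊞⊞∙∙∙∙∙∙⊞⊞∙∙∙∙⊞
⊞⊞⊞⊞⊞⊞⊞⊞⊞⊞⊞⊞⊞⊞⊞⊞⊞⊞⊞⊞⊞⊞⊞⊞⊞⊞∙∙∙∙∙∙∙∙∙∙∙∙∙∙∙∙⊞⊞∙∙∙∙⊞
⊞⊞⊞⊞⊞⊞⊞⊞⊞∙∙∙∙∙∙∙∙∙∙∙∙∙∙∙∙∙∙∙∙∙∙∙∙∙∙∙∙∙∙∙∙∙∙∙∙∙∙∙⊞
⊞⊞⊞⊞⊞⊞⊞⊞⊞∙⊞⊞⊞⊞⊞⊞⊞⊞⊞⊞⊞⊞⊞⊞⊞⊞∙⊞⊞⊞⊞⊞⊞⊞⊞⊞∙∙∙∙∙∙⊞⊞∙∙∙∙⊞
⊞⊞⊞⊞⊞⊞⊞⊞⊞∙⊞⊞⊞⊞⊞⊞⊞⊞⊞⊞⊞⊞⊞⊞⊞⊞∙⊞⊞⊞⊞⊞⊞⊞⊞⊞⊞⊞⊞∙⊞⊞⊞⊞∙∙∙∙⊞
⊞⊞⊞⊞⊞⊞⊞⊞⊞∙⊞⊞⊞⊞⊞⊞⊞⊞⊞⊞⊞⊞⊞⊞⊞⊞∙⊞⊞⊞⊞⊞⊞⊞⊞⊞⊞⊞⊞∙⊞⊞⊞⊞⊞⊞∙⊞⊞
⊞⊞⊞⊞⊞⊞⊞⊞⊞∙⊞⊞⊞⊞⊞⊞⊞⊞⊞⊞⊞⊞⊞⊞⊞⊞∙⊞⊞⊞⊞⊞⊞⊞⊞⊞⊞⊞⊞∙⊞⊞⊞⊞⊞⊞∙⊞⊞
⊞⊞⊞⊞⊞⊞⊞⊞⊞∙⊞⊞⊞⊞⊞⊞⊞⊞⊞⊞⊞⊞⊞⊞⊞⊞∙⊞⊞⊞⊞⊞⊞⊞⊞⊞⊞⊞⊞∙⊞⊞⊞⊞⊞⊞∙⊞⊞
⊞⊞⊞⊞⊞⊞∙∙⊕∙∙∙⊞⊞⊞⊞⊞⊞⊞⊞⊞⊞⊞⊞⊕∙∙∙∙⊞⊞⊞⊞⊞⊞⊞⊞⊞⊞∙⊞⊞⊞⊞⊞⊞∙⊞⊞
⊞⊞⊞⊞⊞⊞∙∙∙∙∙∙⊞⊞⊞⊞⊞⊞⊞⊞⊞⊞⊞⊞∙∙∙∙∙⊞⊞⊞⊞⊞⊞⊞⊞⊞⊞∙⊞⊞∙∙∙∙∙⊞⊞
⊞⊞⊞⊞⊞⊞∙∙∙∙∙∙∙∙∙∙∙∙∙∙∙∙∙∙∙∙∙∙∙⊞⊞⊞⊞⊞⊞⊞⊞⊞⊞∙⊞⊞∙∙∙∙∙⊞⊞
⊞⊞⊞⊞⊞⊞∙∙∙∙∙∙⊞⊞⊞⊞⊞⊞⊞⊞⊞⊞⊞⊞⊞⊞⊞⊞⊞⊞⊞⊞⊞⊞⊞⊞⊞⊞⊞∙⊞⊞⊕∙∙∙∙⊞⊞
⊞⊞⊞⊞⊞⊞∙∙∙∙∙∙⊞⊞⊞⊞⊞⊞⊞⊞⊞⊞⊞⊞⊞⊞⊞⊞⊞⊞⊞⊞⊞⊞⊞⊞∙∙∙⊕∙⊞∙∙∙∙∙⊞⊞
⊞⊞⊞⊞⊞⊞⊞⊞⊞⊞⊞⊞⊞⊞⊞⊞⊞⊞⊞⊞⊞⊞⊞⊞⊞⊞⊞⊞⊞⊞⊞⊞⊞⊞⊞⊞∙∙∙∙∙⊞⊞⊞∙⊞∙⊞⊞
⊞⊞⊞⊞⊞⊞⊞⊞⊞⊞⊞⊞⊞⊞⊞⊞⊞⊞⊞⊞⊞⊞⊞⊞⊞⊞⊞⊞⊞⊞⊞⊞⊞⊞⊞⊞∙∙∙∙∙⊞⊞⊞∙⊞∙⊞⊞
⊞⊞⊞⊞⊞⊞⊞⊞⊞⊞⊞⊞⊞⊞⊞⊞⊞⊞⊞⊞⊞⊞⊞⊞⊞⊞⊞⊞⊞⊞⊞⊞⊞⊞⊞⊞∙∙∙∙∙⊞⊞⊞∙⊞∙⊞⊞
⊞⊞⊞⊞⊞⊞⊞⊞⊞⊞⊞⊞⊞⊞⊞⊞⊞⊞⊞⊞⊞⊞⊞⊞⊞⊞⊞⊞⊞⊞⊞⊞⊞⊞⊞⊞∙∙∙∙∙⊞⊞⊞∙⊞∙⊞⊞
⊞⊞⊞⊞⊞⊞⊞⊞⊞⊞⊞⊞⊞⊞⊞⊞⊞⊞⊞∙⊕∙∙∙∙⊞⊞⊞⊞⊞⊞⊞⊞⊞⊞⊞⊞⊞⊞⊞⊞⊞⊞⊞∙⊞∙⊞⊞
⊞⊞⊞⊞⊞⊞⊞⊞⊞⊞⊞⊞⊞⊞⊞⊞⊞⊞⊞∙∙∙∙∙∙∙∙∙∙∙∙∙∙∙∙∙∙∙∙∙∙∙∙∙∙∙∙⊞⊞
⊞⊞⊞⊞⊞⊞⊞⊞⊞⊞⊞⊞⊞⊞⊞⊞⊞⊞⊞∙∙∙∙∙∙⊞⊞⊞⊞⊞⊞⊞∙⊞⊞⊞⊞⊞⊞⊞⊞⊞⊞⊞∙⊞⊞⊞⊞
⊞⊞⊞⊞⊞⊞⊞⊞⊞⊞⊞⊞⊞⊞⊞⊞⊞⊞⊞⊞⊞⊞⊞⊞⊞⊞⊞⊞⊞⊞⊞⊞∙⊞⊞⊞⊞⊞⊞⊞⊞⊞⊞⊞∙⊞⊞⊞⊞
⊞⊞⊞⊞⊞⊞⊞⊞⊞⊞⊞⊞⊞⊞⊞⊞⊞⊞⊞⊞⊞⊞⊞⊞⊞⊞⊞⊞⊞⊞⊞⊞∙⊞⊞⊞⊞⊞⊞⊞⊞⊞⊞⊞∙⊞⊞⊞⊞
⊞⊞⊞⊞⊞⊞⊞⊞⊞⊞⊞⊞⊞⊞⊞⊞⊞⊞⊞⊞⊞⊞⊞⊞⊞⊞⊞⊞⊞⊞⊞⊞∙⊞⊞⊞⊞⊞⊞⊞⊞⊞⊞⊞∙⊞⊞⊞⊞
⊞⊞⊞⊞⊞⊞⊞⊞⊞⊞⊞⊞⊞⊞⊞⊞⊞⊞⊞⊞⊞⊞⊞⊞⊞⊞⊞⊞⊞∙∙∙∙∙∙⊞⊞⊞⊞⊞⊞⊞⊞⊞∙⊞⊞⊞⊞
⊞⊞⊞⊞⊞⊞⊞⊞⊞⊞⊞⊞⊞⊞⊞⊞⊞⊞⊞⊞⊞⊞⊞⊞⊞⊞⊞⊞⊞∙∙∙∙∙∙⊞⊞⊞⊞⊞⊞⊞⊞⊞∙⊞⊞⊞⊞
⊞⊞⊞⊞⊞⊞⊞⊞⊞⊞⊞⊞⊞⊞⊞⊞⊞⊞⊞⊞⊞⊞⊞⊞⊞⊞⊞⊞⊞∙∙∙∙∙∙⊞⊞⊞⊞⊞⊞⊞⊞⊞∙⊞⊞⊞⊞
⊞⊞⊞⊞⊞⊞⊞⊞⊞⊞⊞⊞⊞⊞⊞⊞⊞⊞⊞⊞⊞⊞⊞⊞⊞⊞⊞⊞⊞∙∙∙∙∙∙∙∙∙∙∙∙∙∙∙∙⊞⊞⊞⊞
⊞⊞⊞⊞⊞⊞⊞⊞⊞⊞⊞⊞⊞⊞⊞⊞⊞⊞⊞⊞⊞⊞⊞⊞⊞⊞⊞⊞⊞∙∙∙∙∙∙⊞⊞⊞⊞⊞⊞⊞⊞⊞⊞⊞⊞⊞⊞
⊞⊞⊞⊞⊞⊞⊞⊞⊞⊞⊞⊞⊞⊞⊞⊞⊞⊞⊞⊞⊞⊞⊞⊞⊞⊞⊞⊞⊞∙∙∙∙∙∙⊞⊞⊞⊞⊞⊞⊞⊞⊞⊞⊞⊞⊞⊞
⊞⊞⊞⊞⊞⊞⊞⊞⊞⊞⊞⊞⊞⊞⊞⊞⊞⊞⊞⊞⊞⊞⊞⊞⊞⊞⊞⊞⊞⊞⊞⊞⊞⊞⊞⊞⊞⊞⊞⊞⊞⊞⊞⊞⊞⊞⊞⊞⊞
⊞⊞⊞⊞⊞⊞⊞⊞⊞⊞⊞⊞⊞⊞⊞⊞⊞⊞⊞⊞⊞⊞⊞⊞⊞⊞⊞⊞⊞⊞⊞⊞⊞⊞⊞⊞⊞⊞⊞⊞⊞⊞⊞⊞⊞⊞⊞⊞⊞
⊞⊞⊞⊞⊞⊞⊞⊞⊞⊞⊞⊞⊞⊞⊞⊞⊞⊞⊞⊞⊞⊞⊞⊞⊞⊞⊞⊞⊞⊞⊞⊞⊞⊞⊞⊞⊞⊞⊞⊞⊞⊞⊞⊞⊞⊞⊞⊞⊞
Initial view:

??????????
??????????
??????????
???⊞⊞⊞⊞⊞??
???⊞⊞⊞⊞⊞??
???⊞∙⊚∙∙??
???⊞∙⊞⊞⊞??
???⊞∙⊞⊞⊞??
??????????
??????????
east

??????????
??????????
??????????
??⊞⊞⊞⊞⊞⊞??
??⊞⊞⊞⊞⊞⊞??
??⊞∙∙⊚∙∙??
??⊞∙⊞⊞⊞⊞??
??⊞∙⊞⊞⊞⊞??
??????????
??????????

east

??????????
??????????
??????????
?⊞⊞⊞⊞⊞⊞⊞??
?⊞⊞⊞⊞⊞⊞⊞??
?⊞∙∙∙⊚∙∙??
?⊞∙⊞⊞⊞⊞⊞??
?⊞∙⊞⊞⊞⊞⊞??
??????????
??????????

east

??????????
??????????
??????????
⊞⊞⊞⊞⊞⊞⊞⊞??
⊞⊞⊞⊞⊞⊞⊞⊞??
⊞∙∙∙∙⊚∙∙??
⊞∙⊞⊞⊞⊞⊞⊞??
⊞∙⊞⊞⊞⊞⊞⊞??
??????????
??????????

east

??????????
??????????
??????????
⊞⊞⊞⊞⊞⊞⊞⊞??
⊞⊞⊞⊞⊞⊞⊞⊞??
∙∙∙∙∙⊚∙∙??
∙⊞⊞⊞⊞⊞⊞⊞??
∙⊞⊞⊞⊞⊞⊞⊞??
??????????
??????????

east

??????????
??????????
??????????
⊞⊞⊞⊞⊞⊞⊞⊞??
⊞⊞⊞⊞⊞⊞⊞⊞??
∙∙∙∙∙⊚∙∙??
⊞⊞⊞⊞⊞⊞⊞⊞??
⊞⊞⊞⊞⊞⊞⊞⊞??
??????????
??????????

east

??????????
??????????
??????????
⊞⊞⊞⊞⊞⊞⊞⊞??
⊞⊞⊞⊞⊞⊞⊞⊞??
∙∙∙∙∙⊚∙∙??
⊞⊞⊞⊞⊞⊞⊞⊞??
⊞⊞⊞⊞⊞⊞⊞⊞??
??????????
??????????
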